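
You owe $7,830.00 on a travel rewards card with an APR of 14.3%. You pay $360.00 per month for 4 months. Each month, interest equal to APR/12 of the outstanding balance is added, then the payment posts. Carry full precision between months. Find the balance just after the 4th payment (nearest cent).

Monthly rate r = 14.3%/12 = 1.19167% = 0.0119167.
Each month: B ← B·(1+r) − $360.00.
Month 1: interest $93.31; balance after payment $7,563.31.
Month 2: interest $90.13; balance after payment $7,293.44.
Month 3: interest $86.91; balance after payment $7,020.35.
Month 4: interest $83.66; balance after payment $6,744.01.

$6,744.01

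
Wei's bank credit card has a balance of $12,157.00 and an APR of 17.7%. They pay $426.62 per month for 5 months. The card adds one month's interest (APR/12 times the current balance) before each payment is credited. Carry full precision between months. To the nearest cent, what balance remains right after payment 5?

Monthly rate r = 17.7%/12 = 1.475% = 0.01475.
Each month: B ← B·(1+r) − $426.62.
Month 1: interest $179.32; balance after payment $11,909.70.
Month 2: interest $175.67; balance after payment $11,658.74.
Month 3: interest $171.97; balance after payment $11,404.09.
Month 4: interest $168.21; balance after payment $11,145.68.
Month 5: interest $164.40; balance after payment $10,883.46.

$10,883.46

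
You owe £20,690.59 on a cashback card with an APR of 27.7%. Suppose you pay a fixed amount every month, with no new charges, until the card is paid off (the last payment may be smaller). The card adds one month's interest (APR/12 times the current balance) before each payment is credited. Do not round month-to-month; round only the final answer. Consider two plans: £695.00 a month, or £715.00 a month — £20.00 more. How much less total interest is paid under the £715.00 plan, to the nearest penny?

£848.80

Monthly rate r = 27.7%/12 = 2.30833% = 0.0230833.
At £695.00/mo: n = ⌈−ln(1 − rB₀/P)/ln(1+r)⌉ = 51 payments (last £645.00); total interest = total paid − £20,690.59 = £14,704.41.
At £715.00/mo: 49 payments (last £226.20); total interest £13,855.61.
Interest saved = £14,704.41 − £13,855.61 = £848.80.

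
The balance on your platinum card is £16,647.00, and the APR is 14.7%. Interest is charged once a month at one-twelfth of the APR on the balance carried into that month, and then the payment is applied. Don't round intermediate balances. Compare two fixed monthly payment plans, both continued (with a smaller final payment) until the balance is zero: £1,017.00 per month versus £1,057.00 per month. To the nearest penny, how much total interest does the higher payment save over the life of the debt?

Monthly rate r = 14.7%/12 = 1.225% = 0.01225.
At £1,017.00/mo: n = ⌈−ln(1 − rB₀/P)/ln(1+r)⌉ = 19 payments (last £388.16); total interest = total paid − £16,647.00 = £2,047.16.
At £1,057.00/mo: 18 payments (last £640.36); total interest £1,962.36.
Interest saved = £2,047.16 − £1,962.36 = £84.80.

£84.80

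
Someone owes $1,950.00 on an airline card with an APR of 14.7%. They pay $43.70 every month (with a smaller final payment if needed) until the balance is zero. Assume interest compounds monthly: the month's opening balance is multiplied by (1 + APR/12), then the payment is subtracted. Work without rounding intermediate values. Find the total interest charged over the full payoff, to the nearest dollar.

$889

Monthly rate r = 14.7%/12 = 1.225% = 0.01225.
Payoff takes n = ⌈−ln(1 − rB₀/P)/ln(1+r)⌉ = ⌈64.969⌉ = 65 payments; the last is $42.35.
Total paid = 64·$43.70 + $42.35 = $2,839.15.
Total interest = total paid − principal = $2,839.15 − $1,950.00 = $889.15.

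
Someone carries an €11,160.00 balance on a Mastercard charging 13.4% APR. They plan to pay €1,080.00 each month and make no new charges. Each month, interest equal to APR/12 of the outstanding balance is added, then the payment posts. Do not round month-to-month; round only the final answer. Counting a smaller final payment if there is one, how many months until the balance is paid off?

12 months

Monthly rate r = 13.4%/12 = 1.11667% = 0.0111667.
Recurrence: B ← B·(1+r) − €1,080.00.
Month 1: interest €124.62; balance after payment €10,204.62.
Month 2: interest €113.95; balance after payment €9,238.57.
Closed form: n = −ln(1 − rB₀/P)/ln(1+r) = −ln(0.88461)/ln(1.01117) ≈ 11.041, so the balance reaches zero during payment 12.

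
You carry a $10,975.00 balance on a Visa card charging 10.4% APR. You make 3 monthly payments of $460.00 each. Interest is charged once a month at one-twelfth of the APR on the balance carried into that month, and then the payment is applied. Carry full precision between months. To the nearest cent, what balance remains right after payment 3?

$9,870.84

Monthly rate r = 10.4%/12 = 0.866667% = 0.00866667.
Each month: B ← B·(1+r) − $460.00.
Month 1: interest $95.12; balance after payment $10,610.12.
Month 2: interest $91.95; balance after payment $10,242.07.
Month 3: interest $88.76; balance after payment $9,870.84.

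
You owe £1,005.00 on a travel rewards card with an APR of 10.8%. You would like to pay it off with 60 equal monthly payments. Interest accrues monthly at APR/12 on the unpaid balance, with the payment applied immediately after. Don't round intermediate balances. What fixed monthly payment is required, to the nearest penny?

£21.75

Monthly rate r = 10.8%/12 = 0.9% = 0.009.
Level-payment amortization: P = B₀·r / (1 − (1+r)^(−n)) = 1005.00·0.009 / (1 − 1.009^(−60)).
Denominator 1 − (1+r)^(−60) = 0.415842407.
P = 9.045 / 0.415842407 ≈ 21.75.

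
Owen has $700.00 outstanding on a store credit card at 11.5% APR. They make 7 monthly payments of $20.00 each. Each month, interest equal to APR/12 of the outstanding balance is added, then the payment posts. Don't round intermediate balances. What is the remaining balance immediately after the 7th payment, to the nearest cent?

Monthly rate r = 11.5%/12 = 0.958333% = 0.00958333.
Each month: B ← B·(1+r) − $20.00.
Month 1: interest $6.71; balance after payment $686.71.
Month 2: interest $6.58; balance after payment $673.29.
Month 3: interest $6.45; balance after payment $659.74.
Month 4: interest $6.32; balance after payment $646.06.
Month 5: interest $6.19; balance after payment $632.26.
Month 6: interest $6.06; balance after payment $618.31.
Month 7: interest $5.93; balance after payment $604.24.

$604.24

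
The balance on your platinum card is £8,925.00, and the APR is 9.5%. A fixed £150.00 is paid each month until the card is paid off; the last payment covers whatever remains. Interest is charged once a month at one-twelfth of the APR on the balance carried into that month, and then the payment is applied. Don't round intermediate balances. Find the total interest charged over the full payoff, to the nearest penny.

Monthly rate r = 9.5%/12 = 0.791667% = 0.00791667.
Payoff takes n = ⌈−ln(1 − rB₀/P)/ln(1+r)⌉ = ⌈80.762⌉ = 81 payments; the last is £114.36.
Total paid = 80·£150.00 + £114.36 = £12,114.36.
Total interest = total paid − principal = £12,114.36 − £8,925.00 = £3,189.36.

£3,189.36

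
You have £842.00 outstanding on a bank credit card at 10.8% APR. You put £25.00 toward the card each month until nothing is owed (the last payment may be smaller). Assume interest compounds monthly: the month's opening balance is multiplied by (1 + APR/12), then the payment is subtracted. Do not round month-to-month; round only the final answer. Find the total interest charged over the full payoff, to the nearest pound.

£166

Monthly rate r = 10.8%/12 = 0.9% = 0.009.
Payoff takes n = ⌈−ln(1 − rB₀/P)/ln(1+r)⌉ = ⌈40.307⌉ = 41 payments; the last is £7.70.
Total paid = 40·£25.00 + £7.70 = £1,007.70.
Total interest = total paid − principal = £1,007.70 − £842.00 = £165.70.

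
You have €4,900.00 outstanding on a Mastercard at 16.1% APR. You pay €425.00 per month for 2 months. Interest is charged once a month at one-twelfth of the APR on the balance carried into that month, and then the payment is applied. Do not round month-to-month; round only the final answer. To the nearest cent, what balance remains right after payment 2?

Monthly rate r = 16.1%/12 = 1.34167% = 0.0134167.
Each month: B ← B·(1+r) − €425.00.
Month 1: interest €65.74; balance after payment €4,540.74.
Month 2: interest €60.92; balance after payment €4,176.66.

€4,176.66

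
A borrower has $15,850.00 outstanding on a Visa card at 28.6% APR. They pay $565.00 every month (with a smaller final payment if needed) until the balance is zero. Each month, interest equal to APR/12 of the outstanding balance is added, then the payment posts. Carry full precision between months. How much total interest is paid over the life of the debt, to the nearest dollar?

Monthly rate r = 28.6%/12 = 2.38333% = 0.0238333.
Payoff takes n = ⌈−ln(1 − rB₀/P)/ln(1+r)⌉ = ⌈46.890⌉ = 47 payments; the last is $503.27.
Total paid = 46·$565.00 + $503.27 = $26,493.27.
Total interest = total paid − principal = $26,493.27 − $15,850.00 = $10,643.27.

$10,643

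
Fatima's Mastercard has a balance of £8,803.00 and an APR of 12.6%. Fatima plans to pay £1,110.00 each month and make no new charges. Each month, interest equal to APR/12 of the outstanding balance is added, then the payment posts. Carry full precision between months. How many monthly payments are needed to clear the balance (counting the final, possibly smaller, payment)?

9 months

Monthly rate r = 12.6%/12 = 1.05% = 0.0105.
Recurrence: B ← B·(1+r) − £1,110.00.
Month 1: interest £92.43; balance after payment £7,785.43.
Month 2: interest £81.75; balance after payment £6,757.18.
Closed form: n = −ln(1 − rB₀/P)/ln(1+r) = −ln(0.91673)/ln(1.0105) ≈ 8.324, so the balance reaches zero during payment 9.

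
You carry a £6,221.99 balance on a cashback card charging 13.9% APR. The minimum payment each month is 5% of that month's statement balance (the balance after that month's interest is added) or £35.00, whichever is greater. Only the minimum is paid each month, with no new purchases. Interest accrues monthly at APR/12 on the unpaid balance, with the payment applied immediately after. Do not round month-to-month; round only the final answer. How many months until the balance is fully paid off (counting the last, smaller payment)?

78 months

Monthly rate r = 13.9%/12 = 1.15833% = 0.0115833.
While 5% of the post-interest balance exceeds £35.00, each month B ← (B·(1+r))·(1 − 0.05), i.e. B shrinks by the factor (1+r)·0.95 = 0.961.
This holds for months 1–56. Entering month 57 the balance is £670.72; 5% of the post-interest balance is now below £35.00, so the flat £35.00 minimum applies from here.
From month 57 a fixed £35.00 at rate r clears £670.72 in 22 more payments. Total: 56 + 22 = 78 months.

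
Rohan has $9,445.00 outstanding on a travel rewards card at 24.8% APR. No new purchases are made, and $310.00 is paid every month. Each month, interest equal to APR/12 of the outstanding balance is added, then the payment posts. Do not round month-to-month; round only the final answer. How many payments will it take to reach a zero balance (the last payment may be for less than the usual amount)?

49 months

Monthly rate r = 24.8%/12 = 2.06667% = 0.0206667.
Recurrence: B ← B·(1+r) − $310.00.
Month 1: interest $195.20; balance after payment $9,330.20.
Month 2: interest $192.82; balance after payment $9,213.02.
Closed form: n = −ln(1 − rB₀/P)/ln(1+r) = −ln(0.37033)/ln(1.02067) ≈ 48.560, so the balance reaches zero during payment 49.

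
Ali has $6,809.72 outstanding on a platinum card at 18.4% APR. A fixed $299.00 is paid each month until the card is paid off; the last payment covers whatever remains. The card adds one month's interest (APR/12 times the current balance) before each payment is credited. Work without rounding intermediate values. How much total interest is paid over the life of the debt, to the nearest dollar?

Monthly rate r = 18.4%/12 = 1.53333% = 0.0153333.
Payoff takes n = ⌈−ln(1 − rB₀/P)/ln(1+r)⌉ = ⌈28.230⌉ = 29 payments; the last is $69.24.
Total paid = 28·$299.00 + $69.24 = $8,441.24.
Total interest = total paid − principal = $8,441.24 − $6,809.72 = $1,631.52.

$1,632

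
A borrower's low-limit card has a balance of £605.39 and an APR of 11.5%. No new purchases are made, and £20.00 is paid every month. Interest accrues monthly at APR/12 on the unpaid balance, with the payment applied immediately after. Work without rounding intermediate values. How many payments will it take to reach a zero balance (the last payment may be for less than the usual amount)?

36 payments

Monthly rate r = 11.5%/12 = 0.958333% = 0.00958333.
Recurrence: B ← B·(1+r) − £20.00.
Month 1: interest £5.80; balance after payment £591.19.
Month 2: interest £5.67; balance after payment £576.86.
Closed form: n = −ln(1 − rB₀/P)/ln(1+r) = −ln(0.70992)/ln(1.00958) ≈ 35.921, so the balance reaches zero during payment 36.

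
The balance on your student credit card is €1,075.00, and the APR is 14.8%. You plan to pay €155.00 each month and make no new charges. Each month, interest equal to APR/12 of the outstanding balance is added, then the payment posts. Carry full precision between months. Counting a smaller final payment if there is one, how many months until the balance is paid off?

Monthly rate r = 14.8%/12 = 1.23333% = 0.0123333.
Recurrence: B ← B·(1+r) − €155.00.
Month 1: interest €13.26; balance after payment €933.26.
Month 2: interest €11.51; balance after payment €789.77.
Closed form: n = −ln(1 − rB₀/P)/ln(1+r) = −ln(0.91446)/ln(1.01233) ≈ 7.295, so the balance reaches zero during payment 8.

8 payments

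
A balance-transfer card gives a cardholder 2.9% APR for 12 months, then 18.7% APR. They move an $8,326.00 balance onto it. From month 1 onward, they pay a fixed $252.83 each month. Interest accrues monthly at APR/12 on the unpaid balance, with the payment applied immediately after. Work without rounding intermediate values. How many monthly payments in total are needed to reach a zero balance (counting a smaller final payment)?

39 payments

Promo months 1–12 at r₀ = 2.9%/12 = 0.00241667; months 13+ at r₁ = 18.7%/12 = 0.0155833.
After month 12: iterate B ← B·(1+r₀) − $252.83 for 12 months → $5,496.08.
Then at r₁ with $252.83/mo: n₂ = −ln(1 − r₁·B/P)/ln(1+r₁) ≈ 26.75 → 27 more payments.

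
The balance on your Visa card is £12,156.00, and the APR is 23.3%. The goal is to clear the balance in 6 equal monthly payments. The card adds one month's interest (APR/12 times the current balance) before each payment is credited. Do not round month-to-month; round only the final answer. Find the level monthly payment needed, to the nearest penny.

Monthly rate r = 23.3%/12 = 1.94167% = 0.0194167.
Level-payment amortization: P = B₀·r / (1 − (1+r)^(−n)) = 12156.00·0.0194167 / (1 − 1.01942^(−6)).
Denominator 1 − (1+r)^(−6) = 0.108975549.
P = 236.029 / 0.108975549 ≈ 2165.89.

£2,165.89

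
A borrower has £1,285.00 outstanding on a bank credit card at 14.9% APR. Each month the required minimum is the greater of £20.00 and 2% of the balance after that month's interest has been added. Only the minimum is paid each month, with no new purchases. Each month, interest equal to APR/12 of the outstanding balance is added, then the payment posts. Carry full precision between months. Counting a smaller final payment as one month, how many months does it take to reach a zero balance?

Monthly rate r = 14.9%/12 = 1.24167% = 0.0124167.
While 2% of the post-interest balance exceeds £20.00, each month B ← (B·(1+r))·(1 − 0.02), i.e. B shrinks by the factor (1+r)·0.98 = 0.99217.
This holds for months 1–34. Entering month 35 the balance is £983.57; 2% of the post-interest balance is now below £20.00, so the flat £20.00 minimum applies from here.
From month 35 a fixed £20.00 at rate r clears £983.57 in 77 more payments. Total: 34 + 77 = 111 months.

111 months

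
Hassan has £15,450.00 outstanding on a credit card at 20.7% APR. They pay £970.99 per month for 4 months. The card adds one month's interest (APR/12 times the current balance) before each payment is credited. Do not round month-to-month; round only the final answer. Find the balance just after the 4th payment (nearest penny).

Monthly rate r = 20.7%/12 = 1.725% = 0.01725.
Each month: B ← B·(1+r) − £970.99.
Month 1: interest £266.51; balance after payment £14,745.52.
Month 2: interest £254.36; balance after payment £14,028.89.
Month 3: interest £242.00; balance after payment £13,299.90.
Month 4: interest £229.42; balance after payment £12,558.33.

£12,558.33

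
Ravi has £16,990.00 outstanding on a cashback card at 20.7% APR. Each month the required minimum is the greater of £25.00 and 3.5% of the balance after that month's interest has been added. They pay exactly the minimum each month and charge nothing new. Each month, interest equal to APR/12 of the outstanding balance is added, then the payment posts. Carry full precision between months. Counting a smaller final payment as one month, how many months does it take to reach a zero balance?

Monthly rate r = 20.7%/12 = 1.725% = 0.01725.
While 3.5% of the post-interest balance exceeds £25.00, each month B ← (B·(1+r))·(1 − 0.035), i.e. B shrinks by the factor (1+r)·0.965 = 0.98165.
This holds for months 1–173. Entering month 174 the balance is £689.30; 3.5% of the post-interest balance is now below £25.00, so the flat £25.00 minimum applies from here.
From month 174 a fixed £25.00 at rate r clears £689.30 in 38 more payments. Total: 173 + 38 = 211 months.

211 months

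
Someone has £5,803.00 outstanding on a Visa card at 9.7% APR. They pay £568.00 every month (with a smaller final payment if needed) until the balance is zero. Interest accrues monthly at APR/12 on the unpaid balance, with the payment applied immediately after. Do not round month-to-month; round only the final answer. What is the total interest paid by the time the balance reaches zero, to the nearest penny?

Monthly rate r = 9.7%/12 = 0.808333% = 0.00808333.
Payoff takes n = ⌈−ln(1 − rB₀/P)/ln(1+r)⌉ = ⌈10.706⌉ = 11 payments; the last is £401.60.
Total paid = 10·£568.00 + £401.60 = £6,081.60.
Total interest = total paid − principal = £6,081.60 − £5,803.00 = £278.60.

£278.60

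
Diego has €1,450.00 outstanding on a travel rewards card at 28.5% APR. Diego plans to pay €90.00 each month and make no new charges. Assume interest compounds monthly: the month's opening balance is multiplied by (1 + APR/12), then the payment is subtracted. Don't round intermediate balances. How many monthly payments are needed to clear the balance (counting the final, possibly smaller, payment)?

21 payments

Monthly rate r = 28.5%/12 = 2.375% = 0.02375.
Recurrence: B ← B·(1+r) − €90.00.
Month 1: interest €34.44; balance after payment €1,394.44.
Month 2: interest €33.12; balance after payment €1,337.56.
Closed form: n = −ln(1 − rB₀/P)/ln(1+r) = −ln(0.61736)/ln(1.02375) ≈ 20.548, so the balance reaches zero during payment 21.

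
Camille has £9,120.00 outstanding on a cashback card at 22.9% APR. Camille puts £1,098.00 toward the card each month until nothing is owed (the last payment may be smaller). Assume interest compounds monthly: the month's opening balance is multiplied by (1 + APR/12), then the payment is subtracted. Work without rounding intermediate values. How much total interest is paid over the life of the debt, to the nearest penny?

£905.19

Monthly rate r = 22.9%/12 = 1.90833% = 0.0190833.
Payoff takes n = ⌈−ln(1 − rB₀/P)/ln(1+r)⌉ = ⌈9.129⌉ = 10 payments; the last is £143.19.
Total paid = 9·£1,098.00 + £143.19 = £10,025.19.
Total interest = total paid − principal = £10,025.19 − £9,120.00 = £905.19.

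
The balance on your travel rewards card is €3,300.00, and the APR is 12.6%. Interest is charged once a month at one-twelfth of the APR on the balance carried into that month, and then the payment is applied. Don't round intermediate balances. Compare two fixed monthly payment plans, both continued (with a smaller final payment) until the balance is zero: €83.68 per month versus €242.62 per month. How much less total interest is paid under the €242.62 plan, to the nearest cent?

Monthly rate r = 12.6%/12 = 1.05% = 0.0105.
At €83.68/mo: n = ⌈−ln(1 − rB₀/P)/ln(1+r)⌉ = 52 payments (last €14.96); total interest = total paid − €3,300.00 = €982.64.
At €242.62/mo: 15 payments (last €183.01); total interest €279.69.
Interest saved = €982.64 − €279.69 = €702.95.

€702.95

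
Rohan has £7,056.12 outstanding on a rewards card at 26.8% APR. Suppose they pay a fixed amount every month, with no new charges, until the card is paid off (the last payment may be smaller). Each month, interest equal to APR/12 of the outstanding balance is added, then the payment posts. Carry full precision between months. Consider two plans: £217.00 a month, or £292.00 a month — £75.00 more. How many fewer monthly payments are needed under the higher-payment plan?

Monthly rate r = 26.8%/12 = 2.23333% = 0.0223333.
At £217.00/mo: n = ⌈−ln(1 − rB₀/P)/ln(1+r)⌉ = 59 payments (last £141.02); total interest = total paid − £7,056.12 = £5,670.90.
At £292.00/mo: 36 payments (last £36.95); total interest £3,200.83.
Payments saved = 59 − 36 = 23.

23 fewer payments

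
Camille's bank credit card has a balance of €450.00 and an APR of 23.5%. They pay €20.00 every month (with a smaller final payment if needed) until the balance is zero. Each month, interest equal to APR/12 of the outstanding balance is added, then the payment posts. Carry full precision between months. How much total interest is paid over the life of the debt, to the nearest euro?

Monthly rate r = 23.5%/12 = 1.95833% = 0.0195833.
Payoff takes n = ⌈−ln(1 − rB₀/P)/ln(1+r)⌉ = ⌈29.954⌉ = 30 payments; the last is €19.09.
Total paid = 29·€20.00 + €19.09 = €599.09.
Total interest = total paid − principal = €599.09 − €450.00 = €149.09.

€149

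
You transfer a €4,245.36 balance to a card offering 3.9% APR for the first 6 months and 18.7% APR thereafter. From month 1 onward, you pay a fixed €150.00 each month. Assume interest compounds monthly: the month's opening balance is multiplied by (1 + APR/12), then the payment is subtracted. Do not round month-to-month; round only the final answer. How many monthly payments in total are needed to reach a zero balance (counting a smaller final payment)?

35 months

Promo months 1–6 at r₀ = 3.9%/12 = 0.00325; months 7+ at r₁ = 18.7%/12 = 0.0155833.
After month 6: iterate B ← B·(1+r₀) − €150.00 for 6 months → €3,421.48.
Then at r₁ with €150.00/mo: n₂ = −ln(1 − r₁·B/P)/ln(1+r₁) ≈ 28.40 → 29 more payments.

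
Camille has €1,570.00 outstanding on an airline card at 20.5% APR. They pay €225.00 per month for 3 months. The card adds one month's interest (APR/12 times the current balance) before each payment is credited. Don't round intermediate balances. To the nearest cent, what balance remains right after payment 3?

€965.25

Monthly rate r = 20.5%/12 = 1.70833% = 0.0170833.
Each month: B ← B·(1+r) − €225.00.
Month 1: interest €26.82; balance after payment €1,371.82.
Month 2: interest €23.44; balance after payment €1,170.26.
Month 3: interest €19.99; balance after payment €965.25.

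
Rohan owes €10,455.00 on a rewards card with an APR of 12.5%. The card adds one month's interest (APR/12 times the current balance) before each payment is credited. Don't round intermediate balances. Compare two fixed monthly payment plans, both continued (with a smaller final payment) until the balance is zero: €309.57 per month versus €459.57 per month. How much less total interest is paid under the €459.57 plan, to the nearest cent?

Monthly rate r = 12.5%/12 = 1.04167% = 0.0104167.
At €309.57/mo: n = ⌈−ln(1 − rB₀/P)/ln(1+r)⌉ = 42 payments (last €259.50); total interest = total paid − €10,455.00 = €2,496.87.
At €459.57/mo: 27 payments (last €45.94); total interest €1,539.76.
Interest saved = €2,496.87 − €1,539.76 = €957.11.

€957.11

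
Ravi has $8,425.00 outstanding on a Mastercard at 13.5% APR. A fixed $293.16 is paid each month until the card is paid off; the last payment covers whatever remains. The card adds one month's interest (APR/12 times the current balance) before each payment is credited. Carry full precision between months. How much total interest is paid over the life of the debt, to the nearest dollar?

Monthly rate r = 13.5%/12 = 1.125% = 0.01125.
Payoff takes n = ⌈−ln(1 − rB₀/P)/ln(1+r)⌉ = ⌈34.910⌉ = 35 payments; the last is $266.80.
Total paid = 34·$293.16 + $266.80 = $10,234.24.
Total interest = total paid − principal = $10,234.24 − $8,425.00 = $1,809.24.

$1,809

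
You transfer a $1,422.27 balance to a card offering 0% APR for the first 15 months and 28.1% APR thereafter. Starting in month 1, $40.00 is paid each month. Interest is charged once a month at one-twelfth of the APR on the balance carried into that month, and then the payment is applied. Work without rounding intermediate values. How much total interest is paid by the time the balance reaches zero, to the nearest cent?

Promo months 1–15 at r₀ = 0%/12 = 0; months 16+ at r₁ = 28.1%/12 = 0.0234167.
After month 15 (no interest yet): B = $1,422.27 − 15·$40.00 = $822.27.
Then at r₁ with $40.00/mo: n₂ = −ln(1 − r₁·B/P)/ln(1+r₁) ≈ 28.37 → 29 more payments.
Total paid = 43·$40.00 + $14.72 = $1,734.72; interest = $1,734.72 − $1,422.27 = $312.45.

$312.45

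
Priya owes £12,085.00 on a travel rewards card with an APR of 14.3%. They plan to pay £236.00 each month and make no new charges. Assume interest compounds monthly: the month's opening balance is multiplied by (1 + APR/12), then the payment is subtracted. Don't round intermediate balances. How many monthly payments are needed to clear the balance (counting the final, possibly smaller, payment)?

80 payments

Monthly rate r = 14.3%/12 = 1.19167% = 0.0119167.
Recurrence: B ← B·(1+r) − £236.00.
Month 1: interest £144.01; balance after payment £11,993.01.
Month 2: interest £142.92; balance after payment £11,899.93.
Closed form: n = −ln(1 − rB₀/P)/ln(1+r) = −ln(0.38978)/ln(1.01192) ≈ 79.535, so the balance reaches zero during payment 80.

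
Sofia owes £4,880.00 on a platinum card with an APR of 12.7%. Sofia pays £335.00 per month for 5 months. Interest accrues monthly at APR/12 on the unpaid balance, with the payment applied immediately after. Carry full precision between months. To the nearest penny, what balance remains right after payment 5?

£3,432.93

Monthly rate r = 12.7%/12 = 1.05833% = 0.0105833.
Each month: B ← B·(1+r) − £335.00.
Month 1: interest £51.65; balance after payment £4,596.65.
Month 2: interest £48.65; balance after payment £4,310.29.
Month 3: interest £45.62; balance after payment £4,020.91.
Month 4: interest £42.55; balance after payment £3,728.47.
Month 5: interest £39.46; balance after payment £3,432.93.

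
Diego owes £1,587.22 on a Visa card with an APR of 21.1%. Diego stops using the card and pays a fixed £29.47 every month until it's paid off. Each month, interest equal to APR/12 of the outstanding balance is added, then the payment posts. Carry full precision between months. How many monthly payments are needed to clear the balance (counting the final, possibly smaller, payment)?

Monthly rate r = 21.1%/12 = 1.75833% = 0.0175833.
Recurrence: B ← B·(1+r) − £29.47.
Month 1: interest £27.91; balance after payment £1,585.66.
Month 2: interest £27.88; balance after payment £1,584.07.
Closed form: n = −ln(1 − rB₀/P)/ln(1+r) = −ln(0.052982)/ln(1.01758) ≈ 168.543, so the balance reaches zero during payment 169.

169 months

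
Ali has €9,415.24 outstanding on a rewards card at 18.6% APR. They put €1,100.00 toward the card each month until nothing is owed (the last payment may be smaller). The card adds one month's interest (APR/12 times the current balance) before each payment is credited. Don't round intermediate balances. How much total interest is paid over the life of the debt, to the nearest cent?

€765.64

Monthly rate r = 18.6%/12 = 1.55% = 0.0155.
Payoff takes n = ⌈−ln(1 − rB₀/P)/ln(1+r)⌉ = ⌈9.254⌉ = 10 payments; the last is €280.88.
Total paid = 9·€1,100.00 + €280.88 = €10,180.88.
Total interest = total paid − principal = €10,180.88 − €9,415.24 = €765.64.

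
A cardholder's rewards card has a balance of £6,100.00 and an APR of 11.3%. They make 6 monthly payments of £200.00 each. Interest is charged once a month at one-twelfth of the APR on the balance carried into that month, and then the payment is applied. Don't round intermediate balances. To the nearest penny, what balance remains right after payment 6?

£5,224.26

Monthly rate r = 11.3%/12 = 0.941667% = 0.00941667.
Each month: B ← B·(1+r) − £200.00.
Month 1: interest £57.44; balance after payment £5,957.44.
Month 2: interest £56.10; balance after payment £5,813.54.
Month 3: interest £54.74; balance after payment £5,668.29.
Month 4: interest £53.38; balance after payment £5,521.66.
Month 5: interest £52.00; balance after payment £5,373.66.
Month 6: interest £50.60; balance after payment £5,224.26.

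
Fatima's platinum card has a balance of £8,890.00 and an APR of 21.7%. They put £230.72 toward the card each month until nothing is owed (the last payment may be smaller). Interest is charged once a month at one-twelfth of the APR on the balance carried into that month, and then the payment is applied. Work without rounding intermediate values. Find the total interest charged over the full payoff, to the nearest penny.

£6,472.63

Monthly rate r = 21.7%/12 = 1.80833% = 0.0180833.
Payoff takes n = ⌈−ln(1 − rB₀/P)/ln(1+r)⌉ = ⌈66.583⌉ = 67 payments; the last is £135.11.
Total paid = 66·£230.72 + £135.11 = £15,362.63.
Total interest = total paid − principal = £15,362.63 − £8,890.00 = £6,472.63.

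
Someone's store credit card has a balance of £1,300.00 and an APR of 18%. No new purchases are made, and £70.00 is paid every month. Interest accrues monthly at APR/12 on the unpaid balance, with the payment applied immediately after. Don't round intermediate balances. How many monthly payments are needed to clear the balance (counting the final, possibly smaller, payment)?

22 payments

Monthly rate r = 18%/12 = 1.5% = 0.015.
Recurrence: B ← B·(1+r) − £70.00.
Month 1: interest £19.50; balance after payment £1,249.50.
Month 2: interest £18.74; balance after payment £1,198.24.
Closed form: n = −ln(1 − rB₀/P)/ln(1+r) = −ln(0.72143)/ln(1.015) ≈ 21.931, so the balance reaches zero during payment 22.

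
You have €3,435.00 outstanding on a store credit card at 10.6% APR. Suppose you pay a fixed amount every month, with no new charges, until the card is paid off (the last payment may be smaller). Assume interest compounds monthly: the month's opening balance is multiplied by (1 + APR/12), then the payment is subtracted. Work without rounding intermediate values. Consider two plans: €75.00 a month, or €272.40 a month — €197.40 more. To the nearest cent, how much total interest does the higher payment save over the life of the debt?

€763.32

Monthly rate r = 10.6%/12 = 0.883333% = 0.00883333.
At €75.00/mo: n = ⌈−ln(1 − rB₀/P)/ln(1+r)⌉ = 59 payments (last €71.50); total interest = total paid − €3,435.00 = €986.50.
At €272.40/mo: 14 payments (last €116.98); total interest €223.18.
Interest saved = €986.50 − €223.18 = €763.32.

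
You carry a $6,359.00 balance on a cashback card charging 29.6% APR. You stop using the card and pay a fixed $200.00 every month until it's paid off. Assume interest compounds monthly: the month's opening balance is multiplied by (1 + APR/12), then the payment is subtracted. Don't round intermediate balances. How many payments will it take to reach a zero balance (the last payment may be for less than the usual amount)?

Monthly rate r = 29.6%/12 = 2.46667% = 0.0246667.
Recurrence: B ← B·(1+r) − $200.00.
Month 1: interest $156.86; balance after payment $6,315.86.
Month 2: interest $155.79; balance after payment $6,271.65.
Closed form: n = −ln(1 − rB₀/P)/ln(1+r) = −ln(0.21572)/ln(1.02467) ≈ 62.943, so the balance reaches zero during payment 63.

63 payments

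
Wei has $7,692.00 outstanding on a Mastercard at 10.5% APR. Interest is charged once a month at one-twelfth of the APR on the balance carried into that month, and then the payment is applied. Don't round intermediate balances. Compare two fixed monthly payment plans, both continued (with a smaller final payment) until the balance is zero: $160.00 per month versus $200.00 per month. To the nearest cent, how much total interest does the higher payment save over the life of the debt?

$606.68

Monthly rate r = 10.5%/12 = 0.875% = 0.00875.
At $160.00/mo: n = ⌈−ln(1 − rB₀/P)/ln(1+r)⌉ = 63 payments (last $105.19); total interest = total paid − $7,692.00 = $2,333.19.
At $200.00/mo: 48 payments (last $18.51); total interest $1,726.51.
Interest saved = $2,333.19 − $1,726.51 = $606.68.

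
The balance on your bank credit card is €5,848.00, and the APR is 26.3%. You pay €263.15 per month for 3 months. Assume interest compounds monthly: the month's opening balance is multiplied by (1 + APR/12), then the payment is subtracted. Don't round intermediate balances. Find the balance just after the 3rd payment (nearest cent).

Monthly rate r = 26.3%/12 = 2.19167% = 0.0219167.
Each month: B ← B·(1+r) − €263.15.
Month 1: interest €128.17; balance after payment €5,713.02.
Month 2: interest €125.21; balance after payment €5,575.08.
Month 3: interest €122.19; balance after payment €5,434.12.

€5,434.12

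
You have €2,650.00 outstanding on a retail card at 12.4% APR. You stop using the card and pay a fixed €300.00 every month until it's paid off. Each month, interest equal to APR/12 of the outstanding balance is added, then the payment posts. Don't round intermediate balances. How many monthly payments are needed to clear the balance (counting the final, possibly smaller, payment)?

Monthly rate r = 12.4%/12 = 1.03333% = 0.0103333.
Recurrence: B ← B·(1+r) − €300.00.
Month 1: interest €27.38; balance after payment €2,377.38.
Month 2: interest €24.57; balance after payment €2,101.95.
Closed form: n = −ln(1 − rB₀/P)/ln(1+r) = −ln(0.90872)/ln(1.01033) ≈ 9.311, so the balance reaches zero during payment 10.

10 months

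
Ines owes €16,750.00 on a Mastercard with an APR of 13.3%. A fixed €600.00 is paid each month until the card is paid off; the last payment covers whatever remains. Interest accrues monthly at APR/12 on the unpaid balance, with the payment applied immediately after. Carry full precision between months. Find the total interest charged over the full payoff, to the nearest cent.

Monthly rate r = 13.3%/12 = 1.10833% = 0.0110833.
Payoff takes n = ⌈−ln(1 − rB₀/P)/ln(1+r)⌉ = ⌈33.587⌉ = 34 payments; the last is €353.03.
Total paid = 33·€600.00 + €353.03 = €20,153.03.
Total interest = total paid − principal = €20,153.03 − €16,750.00 = €3,403.03.

€3,403.03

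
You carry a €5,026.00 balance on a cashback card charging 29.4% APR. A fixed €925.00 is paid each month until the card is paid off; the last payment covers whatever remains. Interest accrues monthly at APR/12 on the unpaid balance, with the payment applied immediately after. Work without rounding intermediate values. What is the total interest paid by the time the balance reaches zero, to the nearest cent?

€434.33

Monthly rate r = 29.4%/12 = 2.45% = 0.0245.
Payoff takes n = ⌈−ln(1 − rB₀/P)/ln(1+r)⌉ = ⌈5.902⌉ = 6 payments; the last is €835.33.
Total paid = 5·€925.00 + €835.33 = €5,460.33.
Total interest = total paid − principal = €5,460.33 − €5,026.00 = €434.33.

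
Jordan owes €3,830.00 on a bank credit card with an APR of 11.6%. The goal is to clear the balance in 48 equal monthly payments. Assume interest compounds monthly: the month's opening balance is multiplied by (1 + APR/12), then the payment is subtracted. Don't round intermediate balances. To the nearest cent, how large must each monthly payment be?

€100.11

Monthly rate r = 11.6%/12 = 0.966667% = 0.00966667.
Level-payment amortization: P = B₀·r / (1 − (1+r)^(−n)) = 3830.00·0.00966667 / (1 − 1.00967^(−48)).
Denominator 1 − (1+r)^(−48) = 0.369833798.
P = 37.0233 / 0.369833798 ≈ 100.11.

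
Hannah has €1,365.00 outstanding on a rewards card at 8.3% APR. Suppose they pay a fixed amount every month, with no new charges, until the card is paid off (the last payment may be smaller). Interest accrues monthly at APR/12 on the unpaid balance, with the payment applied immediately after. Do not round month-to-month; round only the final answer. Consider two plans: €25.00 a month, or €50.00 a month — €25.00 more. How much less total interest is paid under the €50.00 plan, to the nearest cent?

Monthly rate r = 8.3%/12 = 0.691667% = 0.00691667.
At €25.00/mo: n = ⌈−ln(1 − rB₀/P)/ln(1+r)⌉ = 69 payments (last €20.10); total interest = total paid − €1,365.00 = €355.10.
At €50.00/mo: 31 payments (last €18.07); total interest €153.07.
Interest saved = €355.10 − €153.07 = €202.03.

€202.03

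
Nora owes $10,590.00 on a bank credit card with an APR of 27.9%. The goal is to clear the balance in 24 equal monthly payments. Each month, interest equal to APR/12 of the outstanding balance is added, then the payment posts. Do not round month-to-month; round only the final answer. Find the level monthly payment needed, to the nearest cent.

Monthly rate r = 27.9%/12 = 2.325% = 0.02325.
Level-payment amortization: P = B₀·r / (1 − (1+r)^(−n)) = 10590.00·0.02325 / (1 − 1.02325^(−24)).
Denominator 1 − (1+r)^(−24) = 0.423979526.
P = 246.218 / 0.423979526 ≈ 580.73.

$580.73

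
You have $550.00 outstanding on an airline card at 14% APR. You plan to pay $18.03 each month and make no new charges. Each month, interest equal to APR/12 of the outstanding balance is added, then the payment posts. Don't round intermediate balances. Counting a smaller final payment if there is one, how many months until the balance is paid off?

Monthly rate r = 14%/12 = 1.16667% = 0.0116667.
Recurrence: B ← B·(1+r) − $18.03.
Month 1: interest $6.42; balance after payment $538.39.
Month 2: interest $6.28; balance after payment $526.64.
Closed form: n = −ln(1 − rB₀/P)/ln(1+r) = −ln(0.64411)/ln(1.01167) ≈ 37.924, so the balance reaches zero during payment 38.

38 months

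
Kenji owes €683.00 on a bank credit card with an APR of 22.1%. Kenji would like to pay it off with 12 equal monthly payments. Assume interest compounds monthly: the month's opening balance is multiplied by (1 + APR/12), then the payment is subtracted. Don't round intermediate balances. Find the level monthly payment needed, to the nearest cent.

€63.96

Monthly rate r = 22.1%/12 = 1.84167% = 0.0184167.
Level-payment amortization: P = B₀·r / (1 − (1+r)^(−n)) = 683.00·0.0184167 / (1 − 1.01842^(−12)).
Denominator 1 − (1+r)^(−12) = 0.19666993.
P = 12.5786 / 0.19666993 ≈ 63.96.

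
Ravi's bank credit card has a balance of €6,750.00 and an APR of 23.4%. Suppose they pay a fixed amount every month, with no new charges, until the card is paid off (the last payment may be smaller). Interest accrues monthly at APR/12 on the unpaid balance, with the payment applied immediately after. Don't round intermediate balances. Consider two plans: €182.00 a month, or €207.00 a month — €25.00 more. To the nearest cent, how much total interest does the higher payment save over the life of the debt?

Monthly rate r = 23.4%/12 = 1.95% = 0.0195.
At €182.00/mo: n = ⌈−ln(1 − rB₀/P)/ln(1+r)⌉ = 67 payments (last €93.73); total interest = total paid − €6,750.00 = €5,355.73.
At €207.00/mo: 53 payments (last €64.77); total interest €4,078.77.
Interest saved = €5,355.73 − €4,078.77 = €1,276.96.

€1,276.96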